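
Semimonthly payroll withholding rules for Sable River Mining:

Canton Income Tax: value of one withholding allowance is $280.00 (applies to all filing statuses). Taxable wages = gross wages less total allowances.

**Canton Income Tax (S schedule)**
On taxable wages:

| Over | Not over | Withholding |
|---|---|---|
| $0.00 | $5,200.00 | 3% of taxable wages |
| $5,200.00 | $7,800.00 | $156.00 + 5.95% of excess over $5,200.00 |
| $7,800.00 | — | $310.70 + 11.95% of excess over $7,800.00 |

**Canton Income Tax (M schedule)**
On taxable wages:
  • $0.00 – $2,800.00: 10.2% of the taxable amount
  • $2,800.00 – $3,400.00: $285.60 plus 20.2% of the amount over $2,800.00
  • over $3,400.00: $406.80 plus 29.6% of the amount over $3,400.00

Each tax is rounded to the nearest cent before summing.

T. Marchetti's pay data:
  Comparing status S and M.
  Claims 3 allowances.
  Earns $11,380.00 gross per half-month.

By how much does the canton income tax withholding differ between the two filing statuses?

$1,882.11

Canton Income Tax (S): taxable = $11,380.00 − 3×$280.00 = $10,540.00
  $310.70 + 11.95% × ($10,540.00 − $7,800.00) = $310.70 + 11.95% × $2,740.00 = $638.13
Canton Income Tax (M): taxable = $11,380.00 − 3×$280.00 = $10,540.00
  $406.80 + 29.6% × ($10,540.00 − $3,400.00) = $406.80 + 29.6% × $7,140.00 = $2,520.24
Difference: |$638.13 − $2,520.24| = $1,882.11 (higher under M)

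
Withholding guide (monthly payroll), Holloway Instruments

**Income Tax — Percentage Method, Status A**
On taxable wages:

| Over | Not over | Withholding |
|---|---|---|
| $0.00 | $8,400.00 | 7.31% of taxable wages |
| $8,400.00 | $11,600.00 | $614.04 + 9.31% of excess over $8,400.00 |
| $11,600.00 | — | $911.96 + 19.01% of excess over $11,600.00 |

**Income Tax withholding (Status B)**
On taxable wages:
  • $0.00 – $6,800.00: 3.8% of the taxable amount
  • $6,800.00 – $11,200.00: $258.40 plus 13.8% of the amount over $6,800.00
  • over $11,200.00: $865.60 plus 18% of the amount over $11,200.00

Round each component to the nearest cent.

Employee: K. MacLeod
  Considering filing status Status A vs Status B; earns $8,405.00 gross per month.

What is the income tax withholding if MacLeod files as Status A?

$614.51

Income Tax (Status A): taxable = $8,405.00
  $614.04 + 9.31% × ($8,405.00 − $8,400.00) = $614.04 + 9.31% × $5.00 = $614.51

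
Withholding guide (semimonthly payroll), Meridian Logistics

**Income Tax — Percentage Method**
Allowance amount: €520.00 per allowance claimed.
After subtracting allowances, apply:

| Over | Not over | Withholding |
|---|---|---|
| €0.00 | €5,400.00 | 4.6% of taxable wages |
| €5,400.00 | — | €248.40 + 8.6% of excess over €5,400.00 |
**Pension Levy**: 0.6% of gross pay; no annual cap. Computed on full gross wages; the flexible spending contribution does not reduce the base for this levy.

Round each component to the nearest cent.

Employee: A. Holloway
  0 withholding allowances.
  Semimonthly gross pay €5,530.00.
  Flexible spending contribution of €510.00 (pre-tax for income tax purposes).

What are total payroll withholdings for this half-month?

Income Tax: taxable = €5,530.00 − €510.00 = €5,020.00
  4.6% × €5,020.00 = €230.92
Pension Levy: 0.6% × €5,530.00 = €33.18
Total: €230.92 + €33.18 = €264.10

€264.10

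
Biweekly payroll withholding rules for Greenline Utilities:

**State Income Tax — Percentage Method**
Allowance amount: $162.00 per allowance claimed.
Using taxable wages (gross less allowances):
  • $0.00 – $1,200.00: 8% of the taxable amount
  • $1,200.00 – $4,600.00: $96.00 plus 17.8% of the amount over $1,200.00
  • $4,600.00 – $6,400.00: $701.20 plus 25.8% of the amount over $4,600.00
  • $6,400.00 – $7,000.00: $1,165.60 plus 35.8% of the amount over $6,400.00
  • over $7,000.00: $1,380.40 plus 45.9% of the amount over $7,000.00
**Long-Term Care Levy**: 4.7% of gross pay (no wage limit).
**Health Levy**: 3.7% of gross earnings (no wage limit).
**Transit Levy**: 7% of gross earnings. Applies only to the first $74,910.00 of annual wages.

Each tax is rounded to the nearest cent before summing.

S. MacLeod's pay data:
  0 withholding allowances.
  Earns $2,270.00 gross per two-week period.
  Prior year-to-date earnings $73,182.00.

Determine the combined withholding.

State Income Tax: taxable = $2,270.00
  $96.00 + 17.8% × ($2,270.00 − $1,200.00) = $96.00 + 17.8% × $1,070.00 = $286.46
Long-Term Care Levy: 4.7% × $2,270.00 = $106.69
Health Levy: 3.7% × $2,270.00 = $83.99
Transit Levy: cap $74,910.00 − YTD $73,182.00 = $1,728.00 subject; 7% × $1,728.00 = $120.96
Total: $286.46 + $106.69 + $83.99 + $120.96 = $598.10

$598.10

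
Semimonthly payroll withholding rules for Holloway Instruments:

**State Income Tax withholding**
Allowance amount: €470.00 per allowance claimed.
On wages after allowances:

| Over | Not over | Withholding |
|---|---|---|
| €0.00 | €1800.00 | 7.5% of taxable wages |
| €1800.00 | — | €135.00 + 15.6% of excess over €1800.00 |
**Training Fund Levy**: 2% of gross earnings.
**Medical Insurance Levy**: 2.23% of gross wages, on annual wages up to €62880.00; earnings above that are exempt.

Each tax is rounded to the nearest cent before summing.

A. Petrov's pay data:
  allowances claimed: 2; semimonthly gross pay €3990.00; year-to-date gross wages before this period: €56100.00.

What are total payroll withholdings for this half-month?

€498.78

State Income Tax: taxable = €3990.00 − 2×€470.00 = €3050.00
  €135.00 + 15.6% × (€3050.00 − €1800.00) = €135.00 + 15.6% × €1250.00 = €330.00
Training Fund Levy: 2% × €3990.00 = €79.80
Medical Insurance Levy: 2.23% × €3990.00 = €88.98
Total: €330.00 + €79.80 + €88.98 = €498.78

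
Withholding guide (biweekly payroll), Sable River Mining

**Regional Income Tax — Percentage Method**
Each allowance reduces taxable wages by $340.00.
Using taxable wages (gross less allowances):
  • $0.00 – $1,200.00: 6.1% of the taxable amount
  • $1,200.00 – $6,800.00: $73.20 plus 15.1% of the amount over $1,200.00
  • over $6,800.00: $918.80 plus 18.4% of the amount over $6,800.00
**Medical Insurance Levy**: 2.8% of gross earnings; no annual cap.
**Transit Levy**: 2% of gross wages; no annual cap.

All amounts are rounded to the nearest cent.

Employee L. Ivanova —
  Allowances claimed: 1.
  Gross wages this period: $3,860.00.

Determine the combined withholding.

$608.80

Regional Income Tax: taxable = $3,860.00 − 1×$340.00 = $3,520.00
  $73.20 + 15.1% × ($3,520.00 − $1,200.00) = $73.20 + 15.1% × $2,320.00 = $423.52
Medical Insurance Levy: 2.8% × $3,860.00 = $108.08
Transit Levy: 2% × $3,860.00 = $77.20
Total: $423.52 + $108.08 + $77.20 = $608.80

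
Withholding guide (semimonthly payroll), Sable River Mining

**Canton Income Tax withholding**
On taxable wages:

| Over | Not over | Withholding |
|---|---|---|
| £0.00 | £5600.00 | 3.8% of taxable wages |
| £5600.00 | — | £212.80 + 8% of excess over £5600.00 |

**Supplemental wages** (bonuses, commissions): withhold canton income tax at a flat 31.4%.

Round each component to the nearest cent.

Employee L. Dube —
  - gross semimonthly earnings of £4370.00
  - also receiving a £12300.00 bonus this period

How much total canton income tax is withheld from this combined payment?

Canton Income Tax: taxable = £4370.00
  3.8% × £4370.00 = £166.06
Supplemental (31.4% flat on bonus): 31.4% × £12300.00 = £3862.20
Total canton income tax: £166.06 + £3862.20 = £4028.26

£4028.26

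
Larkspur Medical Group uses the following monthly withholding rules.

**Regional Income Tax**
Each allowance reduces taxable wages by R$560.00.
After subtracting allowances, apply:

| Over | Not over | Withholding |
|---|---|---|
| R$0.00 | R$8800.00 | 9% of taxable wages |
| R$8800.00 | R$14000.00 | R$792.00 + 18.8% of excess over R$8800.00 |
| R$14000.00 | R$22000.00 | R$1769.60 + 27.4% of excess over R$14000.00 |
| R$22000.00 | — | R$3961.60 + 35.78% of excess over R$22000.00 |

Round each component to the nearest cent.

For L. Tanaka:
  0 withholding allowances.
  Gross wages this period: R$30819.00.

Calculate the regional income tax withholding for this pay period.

Regional Income Tax: taxable = R$30819.00
  R$3961.60 + 35.78% × (R$30819.00 − R$22000.00) = R$3961.60 + 35.78% × R$8819.00 = R$7117.04

R$7117.04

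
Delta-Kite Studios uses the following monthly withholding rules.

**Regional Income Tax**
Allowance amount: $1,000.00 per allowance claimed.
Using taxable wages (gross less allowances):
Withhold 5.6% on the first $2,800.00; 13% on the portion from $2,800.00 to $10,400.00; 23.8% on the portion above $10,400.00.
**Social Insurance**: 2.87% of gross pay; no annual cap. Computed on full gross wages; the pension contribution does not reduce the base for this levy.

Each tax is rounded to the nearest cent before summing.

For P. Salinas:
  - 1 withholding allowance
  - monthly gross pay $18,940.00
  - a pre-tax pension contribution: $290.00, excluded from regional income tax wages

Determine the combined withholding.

$3,413.88

Regional Income Tax: taxable = $18,940.00 − $290.00 − 1×$1,000.00 = $17,650.00
  $1,144.80 + 23.8% × ($17,650.00 − $10,400.00) = $1,144.80 + 23.8% × $7,250.00 = $2,870.30
Social Insurance: 2.87% × $18,940.00 = $543.58
Total: $2,870.30 + $543.58 = $3,413.88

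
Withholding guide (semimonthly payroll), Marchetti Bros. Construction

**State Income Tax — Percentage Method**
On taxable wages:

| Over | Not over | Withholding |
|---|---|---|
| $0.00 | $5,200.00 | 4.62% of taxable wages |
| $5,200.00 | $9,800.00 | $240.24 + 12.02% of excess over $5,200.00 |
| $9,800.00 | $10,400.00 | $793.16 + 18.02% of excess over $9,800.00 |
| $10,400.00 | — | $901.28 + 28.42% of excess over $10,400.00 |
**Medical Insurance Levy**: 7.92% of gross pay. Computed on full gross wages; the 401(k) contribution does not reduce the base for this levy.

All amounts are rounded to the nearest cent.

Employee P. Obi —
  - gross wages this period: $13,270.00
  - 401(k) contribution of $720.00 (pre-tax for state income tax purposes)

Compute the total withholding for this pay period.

$2,563.29

State Income Tax: taxable = $13,270.00 − $720.00 = $12,550.00
  $901.28 + 28.42% × ($12,550.00 − $10,400.00) = $901.28 + 28.42% × $2,150.00 = $1,512.31
Medical Insurance Levy: 7.92% × $13,270.00 = $1,050.98
Total: $1,512.31 + $1,050.98 = $2,563.29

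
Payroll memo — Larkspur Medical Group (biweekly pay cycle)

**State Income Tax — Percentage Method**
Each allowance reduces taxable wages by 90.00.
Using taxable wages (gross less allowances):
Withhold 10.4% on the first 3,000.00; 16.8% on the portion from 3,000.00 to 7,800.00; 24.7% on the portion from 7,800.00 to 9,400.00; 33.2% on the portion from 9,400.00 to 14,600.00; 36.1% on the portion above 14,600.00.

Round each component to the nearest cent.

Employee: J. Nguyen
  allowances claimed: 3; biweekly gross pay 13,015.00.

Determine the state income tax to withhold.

2,624.14

State Income Tax: taxable = 13,015.00 − 3×90.00 = 12,745.00
  1,513.60 + 33.2% × (12,745.00 − 9,400.00) = 1,513.60 + 33.2% × 3,345.00 = 2,624.14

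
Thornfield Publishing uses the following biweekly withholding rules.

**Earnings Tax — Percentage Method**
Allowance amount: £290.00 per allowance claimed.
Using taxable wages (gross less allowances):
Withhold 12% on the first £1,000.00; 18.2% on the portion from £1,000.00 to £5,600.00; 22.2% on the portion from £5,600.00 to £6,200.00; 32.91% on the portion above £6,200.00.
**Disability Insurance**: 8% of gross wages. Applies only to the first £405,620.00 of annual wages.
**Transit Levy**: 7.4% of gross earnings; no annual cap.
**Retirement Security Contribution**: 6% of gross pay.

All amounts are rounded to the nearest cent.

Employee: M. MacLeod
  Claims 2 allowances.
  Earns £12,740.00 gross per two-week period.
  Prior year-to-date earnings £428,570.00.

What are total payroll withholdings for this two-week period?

Earnings Tax: taxable = £12,740.00 − 2×£290.00 = £12,160.00
  £1,090.40 + 32.91% × (£12,160.00 − £6,200.00) = £1,090.40 + 32.91% × £5,960.00 = £3,051.84
Disability Insurance: YTD £428,570.00 ≥ cap £405,620.00 → £0.00
Transit Levy: 7.4% × £12,740.00 = £942.76
Retirement Security Contribution: 6% × £12,740.00 = £764.40
Total: £3,051.84 + £0.00 + £942.76 + £764.40 = £4,759.00

£4,759.00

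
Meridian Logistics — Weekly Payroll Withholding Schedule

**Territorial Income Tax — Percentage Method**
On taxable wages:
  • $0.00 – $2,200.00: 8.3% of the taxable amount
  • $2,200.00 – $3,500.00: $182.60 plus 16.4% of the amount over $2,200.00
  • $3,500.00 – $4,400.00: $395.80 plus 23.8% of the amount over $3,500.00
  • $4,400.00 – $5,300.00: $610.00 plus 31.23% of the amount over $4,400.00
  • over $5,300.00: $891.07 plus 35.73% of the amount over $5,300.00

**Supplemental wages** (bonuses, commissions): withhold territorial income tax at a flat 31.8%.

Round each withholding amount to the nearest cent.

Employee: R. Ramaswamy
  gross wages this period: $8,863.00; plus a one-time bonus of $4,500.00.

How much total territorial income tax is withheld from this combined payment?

Territorial Income Tax: taxable = $8,863.00
  $891.07 + 35.73% × ($8,863.00 − $5,300.00) = $891.07 + 35.73% × $3,563.00 = $2,164.13
Supplemental (31.8% flat on bonus): 31.8% × $4,500.00 = $1,431.00
Total territorial income tax: $2,164.13 + $1,431.00 = $3,595.13

$3,595.13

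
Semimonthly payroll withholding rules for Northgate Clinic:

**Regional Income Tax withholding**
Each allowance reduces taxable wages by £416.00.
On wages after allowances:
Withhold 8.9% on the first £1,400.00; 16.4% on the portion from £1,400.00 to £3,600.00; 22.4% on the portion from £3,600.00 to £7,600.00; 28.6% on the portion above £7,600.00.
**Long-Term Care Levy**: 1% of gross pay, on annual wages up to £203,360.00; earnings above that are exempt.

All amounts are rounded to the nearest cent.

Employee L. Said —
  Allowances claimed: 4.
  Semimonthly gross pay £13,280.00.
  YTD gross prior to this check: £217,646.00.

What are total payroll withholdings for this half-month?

£2,529.98

Regional Income Tax: taxable = £13,280.00 − 4×£416.00 = £11,616.00
  £1,381.40 + 28.6% × (£11,616.00 − £7,600.00) = £1,381.40 + 28.6% × £4,016.00 = £2,529.98
Long-Term Care Levy: YTD £217,646.00 ≥ cap £203,360.00 → £0.00
Total: £2,529.98 + £0.00 = £2,529.98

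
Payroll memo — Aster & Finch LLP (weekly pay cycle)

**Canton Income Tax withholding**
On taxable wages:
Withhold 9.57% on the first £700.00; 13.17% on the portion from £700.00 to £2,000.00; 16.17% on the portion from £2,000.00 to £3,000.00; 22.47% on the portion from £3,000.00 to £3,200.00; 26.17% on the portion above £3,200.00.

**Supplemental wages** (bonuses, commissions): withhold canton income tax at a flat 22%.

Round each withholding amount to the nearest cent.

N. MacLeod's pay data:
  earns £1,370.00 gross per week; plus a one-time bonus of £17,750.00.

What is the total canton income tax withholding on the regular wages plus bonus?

£4,060.23

Canton Income Tax: taxable = £1,370.00
  £66.99 + 13.17% × (£1,370.00 − £700.00) = £66.99 + 13.17% × £670.00 = £155.23
Supplemental (22% flat on bonus): 22% × £17,750.00 = £3,905.00
Total canton income tax: £155.23 + £3,905.00 = £4,060.23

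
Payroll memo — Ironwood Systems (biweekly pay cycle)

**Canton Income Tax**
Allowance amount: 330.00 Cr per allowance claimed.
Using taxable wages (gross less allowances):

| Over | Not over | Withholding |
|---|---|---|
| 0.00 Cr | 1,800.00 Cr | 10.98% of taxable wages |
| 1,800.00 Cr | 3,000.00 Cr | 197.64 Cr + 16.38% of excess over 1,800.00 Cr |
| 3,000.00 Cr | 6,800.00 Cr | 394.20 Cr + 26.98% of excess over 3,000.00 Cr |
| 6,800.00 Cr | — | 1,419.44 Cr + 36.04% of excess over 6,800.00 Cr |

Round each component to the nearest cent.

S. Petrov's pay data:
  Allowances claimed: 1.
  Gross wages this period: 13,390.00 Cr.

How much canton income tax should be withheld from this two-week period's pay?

3,675.54 Cr

Canton Income Tax: taxable = 13,390.00 Cr − 1×330.00 Cr = 13,060.00 Cr
  1,419.44 Cr + 36.04% × (13,060.00 Cr − 6,800.00 Cr) = 1,419.44 Cr + 36.04% × 6,260.00 Cr = 3,675.54 Cr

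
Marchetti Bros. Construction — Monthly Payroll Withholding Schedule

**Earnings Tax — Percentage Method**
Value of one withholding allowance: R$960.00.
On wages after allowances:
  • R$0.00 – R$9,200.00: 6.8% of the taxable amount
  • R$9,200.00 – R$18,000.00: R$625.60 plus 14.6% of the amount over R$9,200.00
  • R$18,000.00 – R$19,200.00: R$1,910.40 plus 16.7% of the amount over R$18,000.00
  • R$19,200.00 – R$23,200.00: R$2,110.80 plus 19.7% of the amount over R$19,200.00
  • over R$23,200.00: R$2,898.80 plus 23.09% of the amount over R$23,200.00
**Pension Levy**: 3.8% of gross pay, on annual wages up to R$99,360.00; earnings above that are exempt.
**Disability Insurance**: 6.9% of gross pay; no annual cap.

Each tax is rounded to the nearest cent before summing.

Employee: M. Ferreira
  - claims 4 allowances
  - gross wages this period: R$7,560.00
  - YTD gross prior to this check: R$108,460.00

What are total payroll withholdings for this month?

Earnings Tax: taxable = R$7,560.00 − 4×R$960.00 = R$3,720.00
  6.8% × R$3,720.00 = R$252.96
Pension Levy: YTD R$108,460.00 ≥ cap R$99,360.00 → R$0.00
Disability Insurance: 6.9% × R$7,560.00 = R$521.64
Total: R$252.96 + R$0.00 + R$521.64 = R$774.60

R$774.60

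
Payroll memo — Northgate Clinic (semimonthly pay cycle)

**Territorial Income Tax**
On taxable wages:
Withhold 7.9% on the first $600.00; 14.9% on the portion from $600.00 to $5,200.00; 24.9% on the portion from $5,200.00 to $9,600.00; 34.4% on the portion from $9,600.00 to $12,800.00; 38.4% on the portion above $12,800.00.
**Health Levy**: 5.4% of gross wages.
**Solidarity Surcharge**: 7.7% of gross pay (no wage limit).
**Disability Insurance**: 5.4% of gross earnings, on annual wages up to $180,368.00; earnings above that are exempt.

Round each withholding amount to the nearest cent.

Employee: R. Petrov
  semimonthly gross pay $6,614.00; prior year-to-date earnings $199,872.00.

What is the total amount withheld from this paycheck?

Territorial Income Tax: taxable = $6,614.00
  $732.80 + 24.9% × ($6,614.00 − $5,200.00) = $732.80 + 24.9% × $1,414.00 = $1,084.89
Health Levy: 5.4% × $6,614.00 = $357.16
Solidarity Surcharge: 7.7% × $6,614.00 = $509.28
Disability Insurance: YTD $199,872.00 ≥ cap $180,368.00 → $0.00
Total: $1,084.89 + $357.16 + $509.28 + $0.00 = $1,951.33

$1,951.33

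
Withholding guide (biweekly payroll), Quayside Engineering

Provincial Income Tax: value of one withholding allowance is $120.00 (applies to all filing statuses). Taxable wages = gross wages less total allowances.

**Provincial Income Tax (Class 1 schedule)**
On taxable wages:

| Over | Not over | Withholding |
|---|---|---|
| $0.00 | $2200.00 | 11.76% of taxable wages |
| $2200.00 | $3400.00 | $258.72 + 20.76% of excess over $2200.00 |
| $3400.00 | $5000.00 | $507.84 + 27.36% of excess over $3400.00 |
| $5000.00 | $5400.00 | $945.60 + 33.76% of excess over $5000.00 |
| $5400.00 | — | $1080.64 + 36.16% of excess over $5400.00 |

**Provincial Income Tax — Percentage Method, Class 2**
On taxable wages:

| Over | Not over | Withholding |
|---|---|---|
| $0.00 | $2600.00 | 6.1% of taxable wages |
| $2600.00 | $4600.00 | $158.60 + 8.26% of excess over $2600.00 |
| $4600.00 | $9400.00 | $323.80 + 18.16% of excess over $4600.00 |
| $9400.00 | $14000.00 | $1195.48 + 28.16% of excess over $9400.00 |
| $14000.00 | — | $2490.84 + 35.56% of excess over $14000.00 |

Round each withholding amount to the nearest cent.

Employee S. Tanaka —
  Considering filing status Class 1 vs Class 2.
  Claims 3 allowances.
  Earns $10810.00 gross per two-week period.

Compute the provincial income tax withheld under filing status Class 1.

$2906.72

Provincial Income Tax (Class 1): taxable = $10810.00 − 3×$120.00 = $10450.00
  $1080.64 + 36.16% × ($10450.00 − $5400.00) = $1080.64 + 36.16% × $5050.00 = $2906.72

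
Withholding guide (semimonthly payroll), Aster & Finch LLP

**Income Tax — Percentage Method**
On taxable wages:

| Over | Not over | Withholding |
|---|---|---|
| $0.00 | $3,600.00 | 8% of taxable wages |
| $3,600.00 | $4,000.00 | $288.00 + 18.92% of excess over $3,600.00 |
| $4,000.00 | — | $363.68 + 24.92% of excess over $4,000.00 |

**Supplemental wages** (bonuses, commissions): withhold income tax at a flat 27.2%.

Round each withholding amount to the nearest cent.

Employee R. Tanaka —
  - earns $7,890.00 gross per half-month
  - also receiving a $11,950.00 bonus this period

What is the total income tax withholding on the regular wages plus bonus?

$4,583.47

Income Tax: taxable = $7,890.00
  $363.68 + 24.92% × ($7,890.00 − $4,000.00) = $363.68 + 24.92% × $3,890.00 = $1,333.07
Supplemental (27.2% flat on bonus): 27.2% × $11,950.00 = $3,250.40
Total income tax: $1,333.07 + $3,250.40 = $4,583.47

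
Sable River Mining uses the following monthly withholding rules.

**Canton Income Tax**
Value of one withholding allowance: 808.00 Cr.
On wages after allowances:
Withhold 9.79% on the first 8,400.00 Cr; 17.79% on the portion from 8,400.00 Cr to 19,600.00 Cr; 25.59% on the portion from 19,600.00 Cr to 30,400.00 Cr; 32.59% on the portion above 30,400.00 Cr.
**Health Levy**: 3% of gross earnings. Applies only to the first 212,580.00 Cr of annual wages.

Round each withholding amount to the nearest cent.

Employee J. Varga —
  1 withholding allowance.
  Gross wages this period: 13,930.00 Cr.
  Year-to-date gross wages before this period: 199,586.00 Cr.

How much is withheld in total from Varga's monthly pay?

Canton Income Tax: taxable = 13,930.00 Cr − 1×808.00 Cr = 13,122.00 Cr
  822.36 Cr + 17.79% × (13,122.00 Cr − 8,400.00 Cr) = 822.36 Cr + 17.79% × 4,722.00 Cr = 1,662.40 Cr
Health Levy: cap 212,580.00 Cr − YTD 199,586.00 Cr = 12,994.00 Cr subject; 3% × 12,994.00 Cr = 389.82 Cr
Total: 1,662.40 Cr + 389.82 Cr = 2,052.22 Cr

2,052.22 Cr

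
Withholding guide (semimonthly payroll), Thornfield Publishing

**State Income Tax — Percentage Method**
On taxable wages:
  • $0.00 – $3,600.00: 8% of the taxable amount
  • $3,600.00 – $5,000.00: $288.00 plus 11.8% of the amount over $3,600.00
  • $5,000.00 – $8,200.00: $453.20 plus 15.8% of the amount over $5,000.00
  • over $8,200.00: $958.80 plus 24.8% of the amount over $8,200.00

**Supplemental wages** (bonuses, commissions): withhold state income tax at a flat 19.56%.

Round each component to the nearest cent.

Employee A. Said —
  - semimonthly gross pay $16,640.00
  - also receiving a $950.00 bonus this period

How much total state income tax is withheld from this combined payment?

$3,237.74

State Income Tax: taxable = $16,640.00
  $958.80 + 24.8% × ($16,640.00 − $8,200.00) = $958.80 + 24.8% × $8,440.00 = $3,051.92
Supplemental (19.56% flat on bonus): 19.56% × $950.00 = $185.82
Total state income tax: $3,051.92 + $185.82 = $3,237.74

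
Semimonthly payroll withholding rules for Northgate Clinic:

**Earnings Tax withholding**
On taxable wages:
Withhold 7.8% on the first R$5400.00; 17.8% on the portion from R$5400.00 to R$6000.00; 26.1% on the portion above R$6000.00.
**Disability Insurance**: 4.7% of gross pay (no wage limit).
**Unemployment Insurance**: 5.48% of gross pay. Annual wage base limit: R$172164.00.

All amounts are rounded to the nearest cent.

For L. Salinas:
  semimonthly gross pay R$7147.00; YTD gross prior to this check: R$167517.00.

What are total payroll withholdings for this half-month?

R$1417.94

Earnings Tax: taxable = R$7147.00
  R$528.00 + 26.1% × (R$7147.00 − R$6000.00) = R$528.00 + 26.1% × R$1147.00 = R$827.37
Disability Insurance: 4.7% × R$7147.00 = R$335.91
Unemployment Insurance: cap R$172164.00 − YTD R$167517.00 = R$4647.00 subject; 5.48% × R$4647.00 = R$254.66
Total: R$827.37 + R$335.91 + R$254.66 = R$1417.94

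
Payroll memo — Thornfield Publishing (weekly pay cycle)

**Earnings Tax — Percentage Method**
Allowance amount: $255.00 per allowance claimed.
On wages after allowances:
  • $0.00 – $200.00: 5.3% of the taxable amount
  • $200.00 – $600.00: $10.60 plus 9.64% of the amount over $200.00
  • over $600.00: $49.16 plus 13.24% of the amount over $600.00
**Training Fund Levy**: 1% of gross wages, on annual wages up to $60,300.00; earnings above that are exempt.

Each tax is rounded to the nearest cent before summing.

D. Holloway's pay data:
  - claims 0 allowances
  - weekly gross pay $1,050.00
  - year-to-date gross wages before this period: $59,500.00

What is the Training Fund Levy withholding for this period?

$8.00

Training Fund Levy: cap $60,300.00 − YTD $59,500.00 = $800.00 subject; 1% × $800.00 = $8.00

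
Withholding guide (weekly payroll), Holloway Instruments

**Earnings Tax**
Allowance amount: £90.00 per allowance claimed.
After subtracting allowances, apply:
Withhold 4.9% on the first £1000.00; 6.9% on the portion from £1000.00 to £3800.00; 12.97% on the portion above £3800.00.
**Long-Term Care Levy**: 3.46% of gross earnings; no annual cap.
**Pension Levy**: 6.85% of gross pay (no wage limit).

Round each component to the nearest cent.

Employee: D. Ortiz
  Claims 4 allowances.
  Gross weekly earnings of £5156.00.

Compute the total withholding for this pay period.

£902.97

Earnings Tax: taxable = £5156.00 − 4×£90.00 = £4796.00
  £242.20 + 12.97% × (£4796.00 − £3800.00) = £242.20 + 12.97% × £996.00 = £371.38
Long-Term Care Levy: 3.46% × £5156.00 = £178.40
Pension Levy: 6.85% × £5156.00 = £353.19
Total: £371.38 + £178.40 + £353.19 = £902.97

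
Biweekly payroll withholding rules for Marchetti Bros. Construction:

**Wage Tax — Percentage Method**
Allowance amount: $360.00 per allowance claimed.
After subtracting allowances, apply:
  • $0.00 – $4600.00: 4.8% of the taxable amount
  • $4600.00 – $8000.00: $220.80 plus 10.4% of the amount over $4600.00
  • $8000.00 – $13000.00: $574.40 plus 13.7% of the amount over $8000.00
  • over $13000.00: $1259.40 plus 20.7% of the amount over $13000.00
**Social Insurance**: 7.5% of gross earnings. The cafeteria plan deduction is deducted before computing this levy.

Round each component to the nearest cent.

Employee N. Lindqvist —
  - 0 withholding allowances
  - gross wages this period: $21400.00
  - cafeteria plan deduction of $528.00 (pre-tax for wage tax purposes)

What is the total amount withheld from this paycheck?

$4454.30

Wage Tax: taxable = $21400.00 − $528.00 = $20872.00
  $1259.40 + 20.7% × ($20872.00 − $13000.00) = $1259.40 + 20.7% × $7872.00 = $2888.90
Social Insurance: 7.5% × $20872.00 = $1565.40
Total: $2888.90 + $1565.40 = $4454.30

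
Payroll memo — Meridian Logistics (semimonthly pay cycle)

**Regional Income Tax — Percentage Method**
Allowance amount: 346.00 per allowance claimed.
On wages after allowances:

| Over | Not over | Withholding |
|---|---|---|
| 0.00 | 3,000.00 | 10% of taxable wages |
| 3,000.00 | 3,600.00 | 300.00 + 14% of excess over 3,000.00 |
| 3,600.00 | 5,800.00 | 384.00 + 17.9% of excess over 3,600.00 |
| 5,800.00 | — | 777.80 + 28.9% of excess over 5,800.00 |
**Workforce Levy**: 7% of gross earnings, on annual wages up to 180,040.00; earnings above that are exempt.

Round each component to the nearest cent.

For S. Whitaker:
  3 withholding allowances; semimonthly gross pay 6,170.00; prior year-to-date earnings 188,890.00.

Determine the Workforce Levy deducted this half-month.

0.00

Workforce Levy: YTD 188,890.00 ≥ cap 180,040.00 → 0.00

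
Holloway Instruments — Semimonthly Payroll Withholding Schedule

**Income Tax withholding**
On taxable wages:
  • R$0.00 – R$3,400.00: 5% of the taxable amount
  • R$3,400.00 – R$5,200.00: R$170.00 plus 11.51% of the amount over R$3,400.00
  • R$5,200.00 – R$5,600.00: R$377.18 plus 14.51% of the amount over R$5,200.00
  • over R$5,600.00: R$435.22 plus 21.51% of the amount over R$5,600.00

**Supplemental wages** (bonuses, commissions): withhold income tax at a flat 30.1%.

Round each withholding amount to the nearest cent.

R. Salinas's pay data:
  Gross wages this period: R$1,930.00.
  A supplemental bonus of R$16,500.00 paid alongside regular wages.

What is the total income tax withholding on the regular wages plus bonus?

R$5,063.00

Income Tax: taxable = R$1,930.00
  5% × R$1,930.00 = R$96.50
Supplemental (30.1% flat on bonus): 30.1% × R$16,500.00 = R$4,966.50
Total income tax: R$96.50 + R$4,966.50 = R$5,063.00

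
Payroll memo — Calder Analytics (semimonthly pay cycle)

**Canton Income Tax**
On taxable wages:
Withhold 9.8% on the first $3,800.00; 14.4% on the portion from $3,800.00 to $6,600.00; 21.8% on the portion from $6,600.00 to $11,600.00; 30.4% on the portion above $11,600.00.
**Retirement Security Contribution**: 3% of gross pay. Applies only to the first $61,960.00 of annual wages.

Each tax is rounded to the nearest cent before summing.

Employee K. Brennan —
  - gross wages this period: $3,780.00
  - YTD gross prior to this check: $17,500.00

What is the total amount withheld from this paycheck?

$483.84

Canton Income Tax: taxable = $3,780.00
  9.8% × $3,780.00 = $370.44
Retirement Security Contribution: 3% × $3,780.00 = $113.40
Total: $370.44 + $113.40 = $483.84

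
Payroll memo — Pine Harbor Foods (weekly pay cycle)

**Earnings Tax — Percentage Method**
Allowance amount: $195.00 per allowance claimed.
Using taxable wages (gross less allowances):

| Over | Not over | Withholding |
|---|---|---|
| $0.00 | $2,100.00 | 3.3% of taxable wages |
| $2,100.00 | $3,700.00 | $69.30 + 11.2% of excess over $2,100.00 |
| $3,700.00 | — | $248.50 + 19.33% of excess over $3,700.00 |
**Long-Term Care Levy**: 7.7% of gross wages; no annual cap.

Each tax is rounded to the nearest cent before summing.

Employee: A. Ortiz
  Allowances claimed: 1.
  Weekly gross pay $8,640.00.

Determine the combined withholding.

Earnings Tax: taxable = $8,640.00 − 1×$195.00 = $8,445.00
  $248.50 + 19.33% × ($8,445.00 − $3,700.00) = $248.50 + 19.33% × $4,745.00 = $1,165.71
Long-Term Care Levy: 7.7% × $8,640.00 = $665.28
Total: $1,165.71 + $665.28 = $1,830.99

$1,830.99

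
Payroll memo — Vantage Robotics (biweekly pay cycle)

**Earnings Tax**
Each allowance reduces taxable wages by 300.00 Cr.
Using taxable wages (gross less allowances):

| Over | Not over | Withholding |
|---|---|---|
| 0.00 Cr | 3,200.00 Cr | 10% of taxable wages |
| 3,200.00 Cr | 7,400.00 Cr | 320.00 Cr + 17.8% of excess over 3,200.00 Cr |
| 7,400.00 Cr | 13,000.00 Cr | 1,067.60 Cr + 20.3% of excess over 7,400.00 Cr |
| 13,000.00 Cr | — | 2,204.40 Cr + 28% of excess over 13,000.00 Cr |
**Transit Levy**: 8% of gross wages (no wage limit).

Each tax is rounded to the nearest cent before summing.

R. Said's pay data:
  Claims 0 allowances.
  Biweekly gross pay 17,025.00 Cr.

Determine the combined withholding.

Earnings Tax: taxable = 17,025.00 Cr
  2,204.40 Cr + 28% × (17,025.00 Cr − 13,000.00 Cr) = 2,204.40 Cr + 28% × 4,025.00 Cr = 3,331.40 Cr
Transit Levy: 8% × 17,025.00 Cr = 1,362.00 Cr
Total: 3,331.40 Cr + 1,362.00 Cr = 4,693.40 Cr

4,693.40 Cr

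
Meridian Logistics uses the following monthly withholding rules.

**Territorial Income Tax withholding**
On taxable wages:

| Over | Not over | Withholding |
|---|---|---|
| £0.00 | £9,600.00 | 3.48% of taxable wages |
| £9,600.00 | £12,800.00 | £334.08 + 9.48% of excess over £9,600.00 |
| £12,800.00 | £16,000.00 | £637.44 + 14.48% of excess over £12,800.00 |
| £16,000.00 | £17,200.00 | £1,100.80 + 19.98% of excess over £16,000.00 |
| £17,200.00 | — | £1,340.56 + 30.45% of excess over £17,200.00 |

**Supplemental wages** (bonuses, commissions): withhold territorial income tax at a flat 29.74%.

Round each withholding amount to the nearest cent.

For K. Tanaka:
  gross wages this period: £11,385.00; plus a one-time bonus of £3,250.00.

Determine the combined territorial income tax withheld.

£1,469.85

Territorial Income Tax: taxable = £11,385.00
  £334.08 + 9.48% × (£11,385.00 − £9,600.00) = £334.08 + 9.48% × £1,785.00 = £503.30
Supplemental (29.74% flat on bonus): 29.74% × £3,250.00 = £966.55
Total territorial income tax: £503.30 + £966.55 = £1,469.85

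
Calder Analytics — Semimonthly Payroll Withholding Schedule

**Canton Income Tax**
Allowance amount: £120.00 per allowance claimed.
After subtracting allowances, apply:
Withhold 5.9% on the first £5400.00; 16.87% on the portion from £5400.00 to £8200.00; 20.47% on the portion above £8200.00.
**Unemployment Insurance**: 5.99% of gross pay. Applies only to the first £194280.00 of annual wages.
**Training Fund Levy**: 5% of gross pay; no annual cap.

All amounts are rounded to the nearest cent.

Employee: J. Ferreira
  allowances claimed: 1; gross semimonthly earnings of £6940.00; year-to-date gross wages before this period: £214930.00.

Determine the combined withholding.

£905.15

Canton Income Tax: taxable = £6940.00 − 1×£120.00 = £6820.00
  £318.60 + 16.87% × (£6820.00 − £5400.00) = £318.60 + 16.87% × £1420.00 = £558.15
Unemployment Insurance: YTD £214930.00 ≥ cap £194280.00 → £0.00
Training Fund Levy: 5% × £6940.00 = £347.00
Total: £558.15 + £0.00 + £347.00 = £905.15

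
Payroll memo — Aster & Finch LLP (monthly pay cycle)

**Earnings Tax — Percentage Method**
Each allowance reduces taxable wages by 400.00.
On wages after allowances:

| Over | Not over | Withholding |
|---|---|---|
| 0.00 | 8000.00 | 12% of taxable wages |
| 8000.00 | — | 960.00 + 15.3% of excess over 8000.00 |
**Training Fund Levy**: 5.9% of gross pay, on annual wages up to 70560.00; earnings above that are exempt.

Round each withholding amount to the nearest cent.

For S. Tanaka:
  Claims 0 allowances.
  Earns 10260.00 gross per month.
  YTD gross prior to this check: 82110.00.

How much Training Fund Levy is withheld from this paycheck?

Training Fund Levy: YTD 82110.00 ≥ cap 70560.00 → 0.00

0.00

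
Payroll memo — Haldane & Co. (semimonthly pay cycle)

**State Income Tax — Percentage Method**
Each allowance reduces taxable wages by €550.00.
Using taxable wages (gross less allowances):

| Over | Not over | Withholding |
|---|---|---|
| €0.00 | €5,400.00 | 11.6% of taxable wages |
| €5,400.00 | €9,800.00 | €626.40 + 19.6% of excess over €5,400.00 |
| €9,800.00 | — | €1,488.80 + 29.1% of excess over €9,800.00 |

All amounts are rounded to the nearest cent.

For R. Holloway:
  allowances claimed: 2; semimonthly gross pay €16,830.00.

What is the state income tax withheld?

State Income Tax: taxable = €16,830.00 − 2×€550.00 = €15,730.00
  €1,488.80 + 29.1% × (€15,730.00 − €9,800.00) = €1,488.80 + 29.1% × €5,930.00 = €3,214.43

€3,214.43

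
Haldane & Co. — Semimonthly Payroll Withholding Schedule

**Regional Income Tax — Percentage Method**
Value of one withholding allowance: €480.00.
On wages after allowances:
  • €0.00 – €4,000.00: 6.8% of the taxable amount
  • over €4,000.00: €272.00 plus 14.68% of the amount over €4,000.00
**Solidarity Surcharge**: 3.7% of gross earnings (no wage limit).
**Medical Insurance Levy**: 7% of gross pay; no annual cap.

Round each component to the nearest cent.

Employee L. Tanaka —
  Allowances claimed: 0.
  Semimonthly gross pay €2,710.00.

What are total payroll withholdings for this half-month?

Regional Income Tax: taxable = €2,710.00
  6.8% × €2,710.00 = €184.28
Solidarity Surcharge: 3.7% × €2,710.00 = €100.27
Medical Insurance Levy: 7% × €2,710.00 = €189.70
Total: €184.28 + €100.27 + €189.70 = €474.25

€474.25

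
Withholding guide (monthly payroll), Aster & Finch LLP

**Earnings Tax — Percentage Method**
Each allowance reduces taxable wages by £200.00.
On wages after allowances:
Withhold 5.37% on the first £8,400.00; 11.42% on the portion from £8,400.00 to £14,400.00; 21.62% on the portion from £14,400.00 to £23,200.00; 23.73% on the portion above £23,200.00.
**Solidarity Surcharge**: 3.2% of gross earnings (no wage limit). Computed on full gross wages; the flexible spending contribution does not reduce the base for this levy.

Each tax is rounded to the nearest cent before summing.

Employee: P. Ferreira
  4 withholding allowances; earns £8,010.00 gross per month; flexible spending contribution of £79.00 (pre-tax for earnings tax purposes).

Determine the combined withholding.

£639.25

Earnings Tax: taxable = £8,010.00 − £79.00 − 4×£200.00 = £7,131.00
  5.37% × £7,131.00 = £382.93
Solidarity Surcharge: 3.2% × £8,010.00 = £256.32
Total: £382.93 + £256.32 = £639.25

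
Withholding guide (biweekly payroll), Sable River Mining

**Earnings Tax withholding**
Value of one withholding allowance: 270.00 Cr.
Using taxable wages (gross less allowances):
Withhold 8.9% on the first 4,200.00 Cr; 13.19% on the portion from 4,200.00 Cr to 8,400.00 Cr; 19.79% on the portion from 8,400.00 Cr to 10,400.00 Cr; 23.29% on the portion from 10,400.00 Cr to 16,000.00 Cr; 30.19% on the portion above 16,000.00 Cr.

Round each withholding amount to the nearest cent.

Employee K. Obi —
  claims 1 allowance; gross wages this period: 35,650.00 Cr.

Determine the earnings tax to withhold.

8,478.64 Cr

Earnings Tax: taxable = 35,650.00 Cr − 1×270.00 Cr = 35,380.00 Cr
  2,627.82 Cr + 30.19% × (35,380.00 Cr − 16,000.00 Cr) = 2,627.82 Cr + 30.19% × 19,380.00 Cr = 8,478.64 Cr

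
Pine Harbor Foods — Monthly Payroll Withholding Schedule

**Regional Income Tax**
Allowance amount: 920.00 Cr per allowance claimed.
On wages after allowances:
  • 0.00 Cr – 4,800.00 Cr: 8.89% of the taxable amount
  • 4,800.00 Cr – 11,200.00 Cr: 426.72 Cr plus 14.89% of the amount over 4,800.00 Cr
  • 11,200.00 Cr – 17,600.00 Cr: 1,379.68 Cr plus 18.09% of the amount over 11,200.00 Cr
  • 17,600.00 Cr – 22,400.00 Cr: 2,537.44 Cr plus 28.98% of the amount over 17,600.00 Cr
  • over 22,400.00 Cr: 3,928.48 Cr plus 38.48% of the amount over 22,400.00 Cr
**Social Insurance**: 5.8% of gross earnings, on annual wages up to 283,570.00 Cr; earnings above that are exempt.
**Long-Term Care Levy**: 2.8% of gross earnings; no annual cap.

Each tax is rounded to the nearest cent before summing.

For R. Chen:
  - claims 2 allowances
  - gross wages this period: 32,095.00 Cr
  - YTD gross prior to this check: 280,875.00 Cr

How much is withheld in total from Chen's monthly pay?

8,006.05 Cr

Regional Income Tax: taxable = 32,095.00 Cr − 2×920.00 Cr = 30,255.00 Cr
  3,928.48 Cr + 38.48% × (30,255.00 Cr − 22,400.00 Cr) = 3,928.48 Cr + 38.48% × 7,855.00 Cr = 6,951.08 Cr
Social Insurance: cap 283,570.00 Cr − YTD 280,875.00 Cr = 2,695.00 Cr subject; 5.8% × 2,695.00 Cr = 156.31 Cr
Long-Term Care Levy: 2.8% × 32,095.00 Cr = 898.66 Cr
Total: 6,951.08 Cr + 156.31 Cr + 898.66 Cr = 8,006.05 Cr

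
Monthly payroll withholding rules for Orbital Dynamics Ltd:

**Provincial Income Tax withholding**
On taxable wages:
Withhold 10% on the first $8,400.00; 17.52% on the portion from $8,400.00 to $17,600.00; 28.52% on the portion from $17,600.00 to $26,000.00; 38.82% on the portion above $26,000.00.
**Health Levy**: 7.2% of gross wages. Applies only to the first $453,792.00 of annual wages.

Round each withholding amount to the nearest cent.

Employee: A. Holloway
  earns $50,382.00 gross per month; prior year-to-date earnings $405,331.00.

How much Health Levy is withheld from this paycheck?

Health Levy: cap $453,792.00 − YTD $405,331.00 = $48,461.00 subject; 7.2% × $48,461.00 = $3,489.19

$3,489.19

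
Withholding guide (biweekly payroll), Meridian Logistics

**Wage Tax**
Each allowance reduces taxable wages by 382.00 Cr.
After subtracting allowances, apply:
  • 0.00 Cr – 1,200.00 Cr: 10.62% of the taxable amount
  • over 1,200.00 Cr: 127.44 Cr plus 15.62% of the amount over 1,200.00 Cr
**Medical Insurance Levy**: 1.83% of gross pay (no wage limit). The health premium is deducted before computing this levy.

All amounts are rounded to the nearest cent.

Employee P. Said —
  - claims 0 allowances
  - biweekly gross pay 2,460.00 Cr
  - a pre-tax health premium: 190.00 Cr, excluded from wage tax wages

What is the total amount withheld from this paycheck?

Wage Tax: taxable = 2,460.00 Cr − 190.00 Cr = 2,270.00 Cr
  127.44 Cr + 15.62% × (2,270.00 Cr − 1,200.00 Cr) = 127.44 Cr + 15.62% × 1,070.00 Cr = 294.57 Cr
Medical Insurance Levy: 1.83% × 2,270.00 Cr = 41.54 Cr
Total: 294.57 Cr + 41.54 Cr = 336.11 Cr

336.11 Cr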